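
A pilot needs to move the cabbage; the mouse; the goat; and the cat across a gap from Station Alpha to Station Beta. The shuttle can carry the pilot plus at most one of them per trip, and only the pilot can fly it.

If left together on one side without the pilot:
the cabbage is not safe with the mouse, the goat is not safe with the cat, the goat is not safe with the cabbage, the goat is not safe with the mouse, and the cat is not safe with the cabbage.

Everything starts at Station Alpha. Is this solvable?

No

Whatever the first load, the items left behind include a forbidden pair without the pilot. No opening move is safe, so no plan exists.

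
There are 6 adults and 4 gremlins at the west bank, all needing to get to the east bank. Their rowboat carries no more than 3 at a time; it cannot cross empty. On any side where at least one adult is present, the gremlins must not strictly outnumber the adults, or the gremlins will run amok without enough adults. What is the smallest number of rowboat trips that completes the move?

Counting alone: each trip to the east bank takes at most 3 across and each return brings at least 1 back, so after t trips out (and t−1 returns) at most 3t − (t−1) of the 10 are across; that first reaches 10 at t = 5, so at least 9 crossings are needed.
The plan below uses exactly 9 crossings, so it is optimal:
1. 2 gremlins → the east bank.  (the west bank: 6A 2G; the east bank: 0A 2G)
2. 1 gremlin ← the west bank.  (the west bank: 6A 3G; the east bank: 0A 1G)
3. 3 gremlins → the east bank.  (the west bank: 6A 0G; the east bank: 0A 4G)
4. 1 gremlin ← the west bank.  (the west bank: 6A 1G; the east bank: 0A 3G)
5. 3 adults → the east bank.  (the west bank: 3A 1G; the east bank: 3A 3G)
6. 1 gremlin ← the west bank.  (the west bank: 3A 2G; the east bank: 3A 2G)
7. 1 adult and 2 gremlins → the east bank.  (the west bank: 2A 0G; the east bank: 4A 4G)
8. 1 gremlin ← the west bank.  (the west bank: 2A 1G; the east bank: 4A 3G)
9. 2 adults and 1 gremlin → the east bank.  (the west bank: 0A 0G; the east bank: 6A 4G)

9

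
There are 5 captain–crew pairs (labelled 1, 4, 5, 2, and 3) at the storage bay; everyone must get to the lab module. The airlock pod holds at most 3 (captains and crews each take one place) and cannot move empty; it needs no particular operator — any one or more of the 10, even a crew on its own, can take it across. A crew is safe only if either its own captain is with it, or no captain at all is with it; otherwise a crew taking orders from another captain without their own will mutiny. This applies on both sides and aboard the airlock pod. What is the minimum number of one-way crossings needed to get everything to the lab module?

Counting alone: each trip to the lab module takes at most 3 across and each return brings at least 1 back, so after t trips out (and t−1 returns) at most 3t − (t−1) of the 10 are across; that first reaches 10 at t = 5, so at least 9 crossings are needed.
The safety rule pushes this higher. Following every safe sequence of crossings, the most of the 10 that can be at the lab module as the airlock pod arrives there on crossing 9 is 9 — never all 10.
So no plan with fewer than 11 crossings exists, and this one achieves 11:
1. captain 1 and crew 1 cross → the lab module.
2. captain 1 crosses ← the storage bay.
3. crew 2, crew 4, and crew 5 cross → the lab module.
4. crew 1 crosses ← the storage bay.
5. captain 2, captain 4, and captain 5 cross → the lab module.
6. captain 4 and crew 4 cross ← the storage bay.
7. captain 1, captain 3, and captain 4 cross → the lab module.
8. crew 5 crosses ← the storage bay.
9. crew 1 and crew 4 cross → the lab module.
10. crew 1 crosses ← the storage bay.
11. crew 1, crew 3, and crew 5 cross → the lab module.

11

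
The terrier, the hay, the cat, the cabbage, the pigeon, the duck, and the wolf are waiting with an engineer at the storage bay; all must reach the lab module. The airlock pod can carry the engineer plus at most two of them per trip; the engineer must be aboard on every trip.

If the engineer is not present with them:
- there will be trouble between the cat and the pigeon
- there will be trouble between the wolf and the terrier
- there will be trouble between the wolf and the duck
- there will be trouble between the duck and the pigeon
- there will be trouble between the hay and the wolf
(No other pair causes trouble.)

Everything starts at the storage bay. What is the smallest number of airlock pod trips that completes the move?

Counting alone: the engineer can take at most 2 across per trip to the lab module, so moving all 7 needs at least 4 loaded trips out, with a return between consecutive ones — at least 7 crossings.
The safety rule pushes this higher. Following every safe sequence of crossings, the most of the 7 that can be at the lab module as the airlock pod arrives there on crossing 7 is 6 — never all 7.
So no plan with fewer than 9 crossings exists, and this one achieves 9:
1. Engineer goes to the lab module with the pigeon and the wolf.  [the storage bay: the cabbage, the cat, the duck, the hay, the terrier | the lab module: the pigeon, the wolf]
2. Engineer goes back to the storage bay alone.  [the storage bay: the cabbage, the cat, the duck, the hay, the terrier | the lab module: the pigeon, the wolf]
3. Engineer goes to the lab module with the terrier.  [the storage bay: the cabbage, the cat, the duck, the hay | the lab module: the pigeon, the terrier, the wolf]
4. Engineer goes back to the storage bay with the wolf.  [the storage bay: the cabbage, the cat, the duck, the hay, the wolf | the lab module: the pigeon, the terrier]
5. Engineer goes to the lab module with the duck and the hay.  [the storage bay: the cabbage, the cat, the wolf | the lab module: the duck, the hay, the pigeon, the terrier]
6. Engineer goes back to the storage bay with the pigeon.  [the storage bay: the cabbage, the cat, the pigeon, the wolf | the lab module: the duck, the hay, the terrier]
7. Engineer goes to the lab module with the cabbage and the cat.  [the storage bay: the pigeon, the wolf | the lab module: the cabbage, the cat, the duck, the hay, the terrier]
8. Engineer goes back to the storage bay alone.  [the storage bay: the pigeon, the wolf | the lab module: the cabbage, the cat, the duck, the hay, the terrier]
9. Engineer goes to the lab module with the pigeon and the wolf.  [the storage bay: — | the lab module: the cabbage, the cat, the duck, the hay, the pigeon, the terrier, the wolf]

9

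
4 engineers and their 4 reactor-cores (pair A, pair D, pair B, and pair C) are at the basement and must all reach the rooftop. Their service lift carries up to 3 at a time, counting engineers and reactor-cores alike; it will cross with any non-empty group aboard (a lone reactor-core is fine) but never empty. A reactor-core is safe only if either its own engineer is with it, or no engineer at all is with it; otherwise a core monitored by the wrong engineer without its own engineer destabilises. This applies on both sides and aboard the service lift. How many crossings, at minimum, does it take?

9

Counting alone: each trip to the rooftop takes at most 3 across and each return brings at least 1 back, so after t trips out (and t−1 returns) at most 3t − (t−1) of the 8 are across; that first reaches 8 at t = 4, so at least 7 crossings are needed.
The safety rule pushes this higher. Following every safe sequence of crossings, the most of the 8 that can be at the rooftop as the service lift arrives there on crossing 7 is 7 — never all 8.
So no plan with fewer than 9 crossings exists, and this one achieves 9:
1. engineer A and reactor-core A cross → the rooftop.
2. engineer A crosses ← the basement.
3. engineer A, engineer D, and reactor-core D cross → the rooftop.
4. engineer A and reactor-core A cross ← the basement.
5. engineer A, engineer B, and engineer C cross → the rooftop.
6. reactor-core D crosses ← the basement.
7. reactor-core A and reactor-core D cross → the rooftop.
8. reactor-core A crosses ← the basement.
9. reactor-core A, reactor-core B, and reactor-core C cross → the rooftop.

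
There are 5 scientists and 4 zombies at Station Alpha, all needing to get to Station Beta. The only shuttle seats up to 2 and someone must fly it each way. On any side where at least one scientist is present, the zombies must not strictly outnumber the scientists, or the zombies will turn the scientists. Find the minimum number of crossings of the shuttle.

Counting alone: each trip to Station Beta takes at most 2 across and each return brings at least 1 back, so after t trips out (and t−1 returns) at most 2t − (t−1) of the 9 are across; that first reaches 9 at t = 8, so at least 15 crossings are needed.
The plan below uses exactly 15 crossings, so it is optimal:
1. 2 zombies → Station Beta.  (Station Alpha: 5S 2Z; Station Beta: 0S 2Z)
2. 1 zombie ← Station Alpha.  (Station Alpha: 5S 3Z; Station Beta: 0S 1Z)
3. 2 zombies → Station Beta.  (Station Alpha: 5S 1Z; Station Beta: 0S 3Z)
4. 1 zombie ← Station Alpha.  (Station Alpha: 5S 2Z; Station Beta: 0S 2Z)
5. 2 scientists → Station Beta.  (Station Alpha: 3S 2Z; Station Beta: 2S 2Z)
6. 1 zombie ← Station Alpha.  (Station Alpha: 3S 3Z; Station Beta: 2S 1Z)
7. 1 scientist and 1 zombie → Station Beta.  (Station Alpha: 2S 2Z; Station Beta: 3S 2Z)
8. 1 scientist ← Station Alpha.  (Station Alpha: 3S 2Z; Station Beta: 2S 2Z)
9. 1 scientist and 1 zombie → Station Beta.  (Station Alpha: 2S 1Z; Station Beta: 3S 3Z)
10. 1 zombie ← Station Alpha.  (Station Alpha: 2S 2Z; Station Beta: 3S 2Z)
11. 1 scientist and 1 zombie → Station Beta.  (Station Alpha: 1S 1Z; Station Beta: 4S 3Z)
12. 1 scientist ← Station Alpha.  (Station Alpha: 2S 1Z; Station Beta: 3S 3Z)
13. 1 scientist and 1 zombie → Station Beta.  (Station Alpha: 1S 0Z; Station Beta: 4S 4Z)
14. 1 zombie ← Station Alpha.  (Station Alpha: 1S 1Z; Station Beta: 4S 3Z)
15. 1 scientist and 1 zombie → Station Beta.  (Station Alpha: 0S 0Z; Station Beta: 5S 4Z)

15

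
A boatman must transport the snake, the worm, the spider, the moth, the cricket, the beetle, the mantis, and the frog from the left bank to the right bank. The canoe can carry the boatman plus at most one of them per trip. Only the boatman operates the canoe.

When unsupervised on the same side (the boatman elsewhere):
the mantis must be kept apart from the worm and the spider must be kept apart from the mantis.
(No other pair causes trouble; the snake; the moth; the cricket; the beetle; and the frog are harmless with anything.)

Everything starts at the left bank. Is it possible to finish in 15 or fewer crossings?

Counting alone: the boatman can take at most 1 across per trip to the right bank, so moving all 8 needs at least 8 loaded trips out, with a return between consecutive ones — at least 15 crossings.
The safety rule pushes this higher. Following every safe sequence of crossings, the most of the 8 that can be at the right bank as the canoe arrives there on crossing 15 is 7 — never all 8.
So the move cannot be finished within 15 crossings. (The shortest complete plan takes 17:)
1. Boatman goes to the right bank with the mantis.
2. Boatman goes back to the left bank alone.
3. Boatman goes to the right bank with the snake.
4. Boatman goes back to the left bank alone.
5. Boatman goes to the right bank with the worm.
6. Boatman goes back to the left bank with the mantis.
7. Boatman goes to the right bank with the spider.
8. Boatman goes back to the left bank alone.
9. Boatman goes to the right bank with the moth.
10. Boatman goes back to the left bank alone.
11. Boatman goes to the right bank with the cricket.
12. Boatman goes back to the left bank alone.
13. Boatman goes to the right bank with the beetle.
14. Boatman goes back to the left bank alone.
15. Boatman goes to the right bank with the frog.
16. Boatman goes back to the left bank alone.
17. Boatman goes to the right bank with the mantis.

No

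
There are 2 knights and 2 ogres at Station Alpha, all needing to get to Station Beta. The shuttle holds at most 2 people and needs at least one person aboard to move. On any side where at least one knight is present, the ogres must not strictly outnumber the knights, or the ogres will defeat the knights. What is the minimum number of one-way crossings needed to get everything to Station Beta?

Counting alone: each trip to Station Beta takes at most 2 across and each return brings at least 1 back, so after t trips out (and t−1 returns) at most 2t − (t−1) of the 4 are across; that first reaches 4 at t = 3, so at least 5 crossings are needed.
The plan below uses exactly 5 crossings, so it is optimal:
1. 2 ogres → Station Beta.  (Station Alpha: 2K 0O; Station Beta: 0K 2O)
2. 1 ogre ← Station Alpha.  (Station Alpha: 2K 1O; Station Beta: 0K 1O)
3. 2 knights → Station Beta.  (Station Alpha: 0K 1O; Station Beta: 2K 1O)
4. 1 ogre ← Station Alpha.  (Station Alpha: 0K 2O; Station Beta: 2K 0O)
5. 2 ogres → Station Beta.  (Station Alpha: 0K 0O; Station Beta: 2K 2O)

5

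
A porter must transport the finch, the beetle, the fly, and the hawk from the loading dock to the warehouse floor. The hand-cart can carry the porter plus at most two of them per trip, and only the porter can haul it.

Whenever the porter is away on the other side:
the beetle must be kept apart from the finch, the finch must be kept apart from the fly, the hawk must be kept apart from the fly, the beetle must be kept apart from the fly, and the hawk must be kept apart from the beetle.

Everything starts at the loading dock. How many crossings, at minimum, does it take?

5

Counting alone: the porter can take at most 2 across per trip to the warehouse floor, so moving all 4 needs at least 2 loaded trips out, with a return between consecutive ones — at least 3 crossings.
The safety rule pushes this higher. Following every safe sequence of crossings, the most of the 4 that can be at the warehouse floor as the hand-cart arrives there on crossing 3 is 3 — never all 4.
So no plan with fewer than 5 crossings exists, and this one achieves 5:
1. Porter goes to the warehouse floor with the beetle and the fly.
2. Porter goes back to the loading dock with the beetle.
3. Porter goes to the warehouse floor with the finch and the hawk.
4. Porter goes back to the loading dock with the fly.
5. Porter goes to the warehouse floor with the beetle and the fly.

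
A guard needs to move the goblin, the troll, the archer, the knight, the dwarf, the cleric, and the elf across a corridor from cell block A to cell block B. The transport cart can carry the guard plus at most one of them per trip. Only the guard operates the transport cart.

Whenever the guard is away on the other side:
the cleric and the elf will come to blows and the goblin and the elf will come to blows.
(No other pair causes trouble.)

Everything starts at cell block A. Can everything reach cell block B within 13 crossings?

Counting alone: the guard can take at most 1 across per trip to cell block B, so moving all 7 needs at least 7 loaded trips out, with a return between consecutive ones — at least 13 crossings.
The safety rule pushes this higher. Following every safe sequence of crossings, the most of the 7 that can be at cell block B as the transport cart arrives there on crossing 13 is 6 — never all 7.
So the move cannot be finished within 13 crossings. (The shortest complete plan takes 15:)
1. Guard goes to cell block B with the elf.
2. Guard goes back to cell block A alone.
3. Guard goes to cell block B with the goblin.
4. Guard goes back to cell block A with the elf.
5. Guard goes to cell block B with the cleric.
6. Guard goes back to cell block A alone.
7. Guard goes to cell block B with the troll.
8. Guard goes back to cell block A alone.
9. Guard goes to cell block B with the archer.
10. Guard goes back to cell block A alone.
11. Guard goes to cell block B with the knight.
12. Guard goes back to cell block A alone.
13. Guard goes to cell block B with the dwarf.
14. Guard goes back to cell block A alone.
15. Guard goes to cell block B with the elf.

No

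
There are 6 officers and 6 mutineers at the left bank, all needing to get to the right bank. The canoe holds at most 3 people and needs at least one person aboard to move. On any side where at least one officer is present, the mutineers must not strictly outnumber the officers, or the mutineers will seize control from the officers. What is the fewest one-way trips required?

impossible

Following every safe sequence of crossings from the start, the most of the 12 that can be at the right bank as the canoe arrives there on crossings 1, 3, 5 is 3, 5, 6 respectively; the best ever achieved is 6 of 12.
From crossing 7 on, no configuration arises that was not already reachable earlier: only 17 distinct safe configurations (who is on which side, and where the canoe is) can ever be reached, none of them has everyone across, and every continuation just revisits them. They are: 0 officers + 0 mutineers across (canoe back at the start); 0 officers + 1 mutineer across (canoe there); 0 officers + 1 mutineer across (canoe back at the start); 0 officers + 2 mutineers across (canoe there); 0 officers + 2 mutineers across (canoe back at the start); 0 officers + 3 mutineers across (canoe there); 0 officers + 3 mutineers across (canoe back at the start); 0 officers + 4 mutineers across (canoe there); 0 officers + 4 mutineers across (canoe back at the start); 0 officers + 5 mutineers across (canoe there); 0 officers + 5 mutineers across (canoe back at the start); 0 officers + 6 mutineers across (canoe there); 1 officer + 1 mutineer across (canoe there); 1 officer + 1 mutineer across (canoe back at the start); 2 officers + 2 mutineers across (canoe there); 2 officers + 2 mutineers across (canoe back at the start); 3 officers + 3 mutineers across (canoe there). So no valid plan exists.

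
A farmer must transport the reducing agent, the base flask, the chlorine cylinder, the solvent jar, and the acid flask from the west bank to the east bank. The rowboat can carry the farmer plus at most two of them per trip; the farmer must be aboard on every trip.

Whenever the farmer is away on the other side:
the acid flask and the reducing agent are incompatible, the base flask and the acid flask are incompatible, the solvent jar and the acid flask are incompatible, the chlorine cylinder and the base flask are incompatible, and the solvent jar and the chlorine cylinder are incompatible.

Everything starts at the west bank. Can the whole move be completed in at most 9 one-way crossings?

Yes

Yes — this plan uses 7 crossings (≤ 9):
1. Farmer goes to the east bank with the acid flask and the chlorine cylinder.
2. Farmer goes back to the west bank alone.
3. Farmer goes to the east bank with the reducing agent.
4. Farmer goes back to the west bank with the acid flask.
5. Farmer goes to the east bank with the base flask and the solvent jar.
6. Farmer goes back to the west bank with the chlorine cylinder.
7. Farmer goes to the east bank with the acid flask and the chlorine cylinder.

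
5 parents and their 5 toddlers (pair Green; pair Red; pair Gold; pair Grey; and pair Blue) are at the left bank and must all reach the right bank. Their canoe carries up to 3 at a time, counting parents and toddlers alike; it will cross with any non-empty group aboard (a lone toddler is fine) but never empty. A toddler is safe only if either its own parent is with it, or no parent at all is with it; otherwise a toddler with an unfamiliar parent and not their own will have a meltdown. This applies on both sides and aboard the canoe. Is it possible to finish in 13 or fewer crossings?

Yes

Yes — this plan uses 11 crossings (≤ 13):
1. parent Green and toddler Green cross → the right bank.
2. parent Green crosses ← the left bank.
3. toddler Gold, toddler Grey, and toddler Red cross → the right bank.
4. toddler Green crosses ← the left bank.
5. parent Gold, parent Grey, and parent Red cross → the right bank.
6. parent Red and toddler Red cross ← the left bank.
7. parent Blue, parent Green, and parent Red cross → the right bank.
8. toddler Gold crosses ← the left bank.
9. toddler Green and toddler Red cross → the right bank.
10. toddler Green crosses ← the left bank.
11. toddler Blue, toddler Gold, and toddler Green cross → the right bank.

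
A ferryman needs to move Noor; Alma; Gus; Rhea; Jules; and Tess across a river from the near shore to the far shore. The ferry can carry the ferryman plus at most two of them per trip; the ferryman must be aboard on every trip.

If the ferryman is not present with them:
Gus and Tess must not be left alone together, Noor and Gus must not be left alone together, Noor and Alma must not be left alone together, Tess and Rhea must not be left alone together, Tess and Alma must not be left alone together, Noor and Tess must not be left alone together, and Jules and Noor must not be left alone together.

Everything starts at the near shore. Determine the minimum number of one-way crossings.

Counting alone: the ferryman can take at most 2 across per trip to the far shore, so moving all 6 needs at least 3 loaded trips out, with a return between consecutive ones — at least 5 crossings.
The safety rule pushes this higher. Following every safe sequence of crossings, the most of the 6 that can be at the far shore as the ferry arrives there on crossings 5, 7 is 4, 5 respectively — never all 6.
So no plan with fewer than 9 crossings exists, and this one achieves 9:
1. Ferryman goes to the far shore with Noor and Tess.  [the near shore: Alma, Gus, Jules, Rhea | the far shore: Noor, Tess]
2. Ferryman goes back to the near shore with Noor.  [the near shore: Alma, Gus, Jules, Noor, Rhea | the far shore: Tess]
3. Ferryman goes to the far shore with Noor and Rhea.  [the near shore: Alma, Gus, Jules | the far shore: Noor, Rhea, Tess]
4. Ferryman goes back to the near shore with Tess.  [the near shore: Alma, Gus, Jules, Tess | the far shore: Noor, Rhea]
5. Ferryman goes to the far shore with Alma and Gus.  [the near shore: Jules, Tess | the far shore: Alma, Gus, Noor, Rhea]
6. Ferryman goes back to the near shore with Noor.  [the near shore: Jules, Noor, Tess | the far shore: Alma, Gus, Rhea]
7. Ferryman goes to the far shore with Jules and Noor.  [the near shore: Tess | the far shore: Alma, Gus, Jules, Noor, Rhea]
8. Ferryman goes back to the near shore with Noor.  [the near shore: Noor, Tess | the far shore: Alma, Gus, Jules, Rhea]
9. Ferryman goes to the far shore with Noor and Tess.  [the near shore: — | the far shore: Alma, Gus, Jules, Noor, Rhea, Tess]

9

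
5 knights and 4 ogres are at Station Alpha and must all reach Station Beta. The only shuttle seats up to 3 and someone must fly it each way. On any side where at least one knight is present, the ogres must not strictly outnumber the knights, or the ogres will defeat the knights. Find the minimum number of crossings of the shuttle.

Counting alone: each trip to Station Beta takes at most 3 across and each return brings at least 1 back, so after t trips out (and t−1 returns) at most 3t − (t−1) of the 9 are across; that first reaches 9 at t = 4, so at least 7 crossings are needed.
The plan below uses exactly 7 crossings, so it is optimal:
1. 3 ogres → Station Beta.  (Station Alpha: 5K 1O; Station Beta: 0K 3O)
2. 1 ogre ← Station Alpha.  (Station Alpha: 5K 2O; Station Beta: 0K 2O)
3. 3 knights → Station Beta.  (Station Alpha: 2K 2O; Station Beta: 3K 2O)
4. 1 knight ← Station Alpha.  (Station Alpha: 3K 2O; Station Beta: 2K 2O)
5. 2 knights and 1 ogre → Station Beta.  (Station Alpha: 1K 1O; Station Beta: 4K 3O)
6. 1 knight ← Station Alpha.  (Station Alpha: 2K 1O; Station Beta: 3K 3O)
7. 2 knights and 1 ogre → Station Beta.  (Station Alpha: 0K 0O; Station Beta: 5K 4O)

7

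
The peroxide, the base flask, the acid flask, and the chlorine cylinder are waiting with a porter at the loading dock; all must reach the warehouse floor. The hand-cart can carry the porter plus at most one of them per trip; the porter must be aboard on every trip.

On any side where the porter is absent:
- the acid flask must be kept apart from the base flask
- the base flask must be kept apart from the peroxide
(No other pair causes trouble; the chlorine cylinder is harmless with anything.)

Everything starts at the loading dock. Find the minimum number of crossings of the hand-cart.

9

Counting alone: the porter can take at most 1 across per trip to the warehouse floor, so moving all 4 needs at least 4 loaded trips out, with a return between consecutive ones — at least 7 crossings.
The safety rule pushes this higher. Following every safe sequence of crossings, the most of the 4 that can be at the warehouse floor as the hand-cart arrives there on crossing 7 is 3 — never all 4.
So no plan with fewer than 9 crossings exists, and this one achieves 9:
1. Porter goes to the warehouse floor with the base flask.  [the loading dock: the acid flask, the chlorine cylinder, the peroxide | the warehouse floor: the base flask]
2. Porter goes back to the loading dock alone.  [the loading dock: the acid flask, the chlorine cylinder, the peroxide | the warehouse floor: the base flask]
3. Porter goes to the warehouse floor with the peroxide.  [the loading dock: the acid flask, the chlorine cylinder | the warehouse floor: the base flask, the peroxide]
4. Porter goes back to the loading dock with the base flask.  [the loading dock: the acid flask, the base flask, the chlorine cylinder | the warehouse floor: the peroxide]
5. Porter goes to the warehouse floor with the acid flask.  [the loading dock: the base flask, the chlorine cylinder | the warehouse floor: the acid flask, the peroxide]
6. Porter goes back to the loading dock alone.  [the loading dock: the base flask, the chlorine cylinder | the warehouse floor: the acid flask, the peroxide]
7. Porter goes to the warehouse floor with the chlorine cylinder.  [the loading dock: the base flask | the warehouse floor: the acid flask, the chlorine cylinder, the peroxide]
8. Porter goes back to the loading dock alone.  [the loading dock: the base flask | the warehouse floor: the acid flask, the chlorine cylinder, the peroxide]
9. Porter goes to the warehouse floor with the base flask.  [the loading dock: — | the warehouse floor: the acid flask, the base flask, the chlorine cylinder, the peroxide]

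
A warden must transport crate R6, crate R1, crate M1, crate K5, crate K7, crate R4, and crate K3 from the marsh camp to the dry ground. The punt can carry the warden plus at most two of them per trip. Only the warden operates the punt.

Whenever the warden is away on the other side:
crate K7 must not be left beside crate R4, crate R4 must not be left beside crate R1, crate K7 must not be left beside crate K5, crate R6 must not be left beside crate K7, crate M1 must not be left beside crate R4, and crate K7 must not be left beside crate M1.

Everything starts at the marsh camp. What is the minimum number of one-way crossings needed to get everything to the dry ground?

11

Counting alone: the warden can take at most 2 across per trip to the dry ground, so moving all 7 needs at least 4 loaded trips out, with a return between consecutive ones — at least 7 crossings.
The safety rule pushes this higher. Following every safe sequence of crossings, the most of the 7 that can be at the dry ground as the punt arrives there on crossings 7, 9 is 5, 6 respectively — never all 7.
So no plan with fewer than 11 crossings exists, and this one achieves 11:
1. Warden goes to the dry ground with crate K7 and crate R4.  [the marsh camp: crate K3, crate K5, crate M1, crate R1, crate R6 | the dry ground: crate K7, crate R4]
2. Warden goes back to the marsh camp with crate K7.  [the marsh camp: crate K3, crate K5, crate K7, crate M1, crate R1, crate R6 | the dry ground: crate R4]
3. Warden goes to the dry ground with crate K7 and crate R6.  [the marsh camp: crate K3, crate K5, crate M1, crate R1 | the dry ground: crate K7, crate R4, crate R6]
4. Warden goes back to the marsh camp with crate K7.  [the marsh camp: crate K3, crate K5, crate K7, crate M1, crate R1 | the dry ground: crate R4, crate R6]
5. Warden goes to the dry ground with crate K5 and crate M1.  [the marsh camp: crate K3, crate K7, crate R1 | the dry ground: crate K5, crate M1, crate R4, crate R6]
6. Warden goes back to the marsh camp with crate M1.  [the marsh camp: crate K3, crate K7, crate M1, crate R1 | the dry ground: crate K5, crate R4, crate R6]
7. Warden goes to the dry ground with crate M1 and crate R1.  [the marsh camp: crate K3, crate K7 | the dry ground: crate K5, crate M1, crate R1, crate R4, crate R6]
8. Warden goes back to the marsh camp with crate R4.  [the marsh camp: crate K3, crate K7, crate R4 | the dry ground: crate K5, crate M1, crate R1, crate R6]
9. Warden goes to the dry ground with crate K3 and crate K7.  [the marsh camp: crate R4 | the dry ground: crate K3, crate K5, crate K7, crate M1, crate R1, crate R6]
10. Warden goes back to the marsh camp with crate K7.  [the marsh camp: crate K7, crate R4 | the dry ground: crate K3, crate K5, crate M1, crate R1, crate R6]
11. Warden goes to the dry ground with crate K7 and crate R4.  [the marsh camp: — | the dry ground: crate K3, crate K5, crate K7, crate M1, crate R1, crate R4, crate R6]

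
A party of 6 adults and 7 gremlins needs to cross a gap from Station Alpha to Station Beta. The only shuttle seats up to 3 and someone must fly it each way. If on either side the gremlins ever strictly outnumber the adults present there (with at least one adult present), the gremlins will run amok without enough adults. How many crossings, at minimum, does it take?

impossible

The gremlins already outnumber the adults at Station Alpha before anyone moves, so the starting position itself is disallowed.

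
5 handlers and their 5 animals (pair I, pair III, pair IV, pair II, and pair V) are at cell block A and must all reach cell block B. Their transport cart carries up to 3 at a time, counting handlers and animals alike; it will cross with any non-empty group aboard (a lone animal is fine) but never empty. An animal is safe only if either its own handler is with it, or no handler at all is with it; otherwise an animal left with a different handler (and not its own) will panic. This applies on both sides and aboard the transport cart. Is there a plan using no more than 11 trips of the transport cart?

Yes — this plan uses 11 crossings (≤ 11):
1. animal I and handler I cross → cell block B.
2. handler I crosses ← cell block A.
3. animal II, animal III, and animal IV cross → cell block B.
4. animal I crosses ← cell block A.
5. handler II, handler III, and handler IV cross → cell block B.
6. animal III and handler III cross ← cell block A.
7. handler I, handler III, and handler V cross → cell block B.
8. animal IV crosses ← cell block A.
9. animal I and animal III cross → cell block B.
10. animal I crosses ← cell block A.
11. animal I, animal IV, and animal V cross → cell block B.

Yes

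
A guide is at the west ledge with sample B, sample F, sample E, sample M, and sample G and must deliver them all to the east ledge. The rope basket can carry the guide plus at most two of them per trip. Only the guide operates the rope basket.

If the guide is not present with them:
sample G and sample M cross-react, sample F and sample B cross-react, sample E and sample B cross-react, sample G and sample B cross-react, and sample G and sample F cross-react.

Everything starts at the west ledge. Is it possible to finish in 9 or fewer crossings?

Yes — this plan uses 7 crossings (≤ 9):
1. Guide goes to the east ledge with sample B and sample G.  [the west ledge: sample E, sample F, sample M | the east ledge: sample B, sample G]
2. Guide goes back to the west ledge with sample B.  [the west ledge: sample B, sample E, sample F, sample M | the east ledge: sample G]
3. Guide goes to the east ledge with sample B and sample E.  [the west ledge: sample F, sample M | the east ledge: sample B, sample E, sample G]
4. Guide goes back to the west ledge with sample B.  [the west ledge: sample B, sample F, sample M | the east ledge: sample E, sample G]
5. Guide goes to the east ledge with sample F and sample M.  [the west ledge: sample B | the east ledge: sample E, sample F, sample G, sample M]
6. Guide goes back to the west ledge with sample G.  [the west ledge: sample B, sample G | the east ledge: sample E, sample F, sample M]
7. Guide goes to the east ledge with sample B and sample G.  [the west ledge: — | the east ledge: sample B, sample E, sample F, sample G, sample M]

Yes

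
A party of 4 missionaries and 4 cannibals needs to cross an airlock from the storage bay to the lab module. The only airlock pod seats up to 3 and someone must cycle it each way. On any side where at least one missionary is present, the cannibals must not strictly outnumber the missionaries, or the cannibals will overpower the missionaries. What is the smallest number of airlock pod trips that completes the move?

Counting alone: each trip to the lab module takes at most 3 across and each return brings at least 1 back, so after t trips out (and t−1 returns) at most 3t − (t−1) of the 8 are across; that first reaches 8 at t = 4, so at least 7 crossings are needed.
The safety rule pushes this higher. Following every safe sequence of crossings, the most of the 8 that can be at the lab module as the airlock pod arrives there on crossing 7 is 7 — never all 8.
So no plan with fewer than 9 crossings exists, and this one achieves 9:
1. 2 cannibals → the lab module.  (the storage bay: 4M 2C; the lab module: 0M 2C)
2. 1 cannibal ← the storage bay.  (the storage bay: 4M 3C; the lab module: 0M 1C)
3. 3 cannibals → the lab module.  (the storage bay: 4M 0C; the lab module: 0M 4C)
4. 1 cannibal ← the storage bay.  (the storage bay: 4M 1C; the lab module: 0M 3C)
5. 3 missionaries → the lab module.  (the storage bay: 1M 1C; the lab module: 3M 3C)
6. 1 missionary and 1 cannibal ← the storage bay.  (the storage bay: 2M 2C; the lab module: 2M 2C)
7. 2 missionaries → the lab module.  (the storage bay: 0M 2C; the lab module: 4M 2C)
8. 1 cannibal ← the storage bay.  (the storage bay: 0M 3C; the lab module: 4M 1C)
9. 3 cannibals → the lab module.  (the storage bay: 0M 0C; the lab module: 4M 4C)

9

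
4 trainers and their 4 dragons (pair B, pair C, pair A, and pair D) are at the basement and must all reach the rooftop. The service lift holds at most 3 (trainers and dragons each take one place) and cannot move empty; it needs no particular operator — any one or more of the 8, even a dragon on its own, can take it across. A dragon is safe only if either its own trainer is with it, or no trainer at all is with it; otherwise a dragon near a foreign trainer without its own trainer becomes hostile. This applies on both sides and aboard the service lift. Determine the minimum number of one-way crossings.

Counting alone: each trip to the rooftop takes at most 3 across and each return brings at least 1 back, so after t trips out (and t−1 returns) at most 3t − (t−1) of the 8 are across; that first reaches 8 at t = 4, so at least 7 crossings are needed.
The safety rule pushes this higher. Following every safe sequence of crossings, the most of the 8 that can be at the rooftop as the service lift arrives there on crossing 7 is 7 — never all 8.
So no plan with fewer than 9 crossings exists, and this one achieves 9:
1. dragon B and trainer B cross → the rooftop.
2. trainer B crosses ← the basement.
3. dragon C, trainer B, and trainer C cross → the rooftop.
4. dragon B and trainer B cross ← the basement.
5. trainer A, trainer B, and trainer D cross → the rooftop.
6. dragon C crosses ← the basement.
7. dragon B and dragon C cross → the rooftop.
8. dragon B crosses ← the basement.
9. dragon A, dragon B, and dragon D cross → the rooftop.

9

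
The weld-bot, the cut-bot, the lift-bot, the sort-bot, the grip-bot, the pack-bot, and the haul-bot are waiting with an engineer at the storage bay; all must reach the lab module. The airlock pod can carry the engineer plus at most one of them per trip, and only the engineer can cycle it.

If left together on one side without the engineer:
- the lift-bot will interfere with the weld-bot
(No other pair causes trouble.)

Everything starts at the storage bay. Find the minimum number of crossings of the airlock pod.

13

Counting alone: the engineer can take at most 1 across per trip to the lab module, so moving all 7 needs at least 7 loaded trips out, with a return between consecutive ones — at least 13 crossings.
The plan below uses exactly 13 crossings, so it is optimal:
1. Engineer goes to the lab module with the weld-bot.
2. Engineer goes back to the storage bay alone.
3. Engineer goes to the lab module with the cut-bot.
4. Engineer goes back to the storage bay alone.
5. Engineer goes to the lab module with the sort-bot.
6. Engineer goes back to the storage bay alone.
7. Engineer goes to the lab module with the grip-bot.
8. Engineer goes back to the storage bay alone.
9. Engineer goes to the lab module with the pack-bot.
10. Engineer goes back to the storage bay alone.
11. Engineer goes to the lab module with the haul-bot.
12. Engineer goes back to the storage bay alone.
13. Engineer goes to the lab module with the lift-bot.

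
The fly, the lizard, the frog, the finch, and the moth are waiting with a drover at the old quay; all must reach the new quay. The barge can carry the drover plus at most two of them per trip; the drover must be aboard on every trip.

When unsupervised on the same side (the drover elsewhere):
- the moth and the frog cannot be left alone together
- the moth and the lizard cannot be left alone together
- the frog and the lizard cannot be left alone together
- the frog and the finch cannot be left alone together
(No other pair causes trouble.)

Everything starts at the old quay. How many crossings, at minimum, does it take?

7

Counting alone: the drover can take at most 2 across per trip to the new quay, so moving all 5 needs at least 3 loaded trips out, with a return between consecutive ones — at least 5 crossings.
The safety rule pushes this higher. Following every safe sequence of crossings, the most of the 5 that can be at the new quay as the barge arrives there on crossing 5 is 4 — never all 5.
So no plan with fewer than 7 crossings exists, and this one achieves 7:
1. Drover goes to the new quay with the frog and the lizard.
2. Drover goes back to the old quay with the lizard.
3. Drover goes to the new quay with the fly and the lizard.
4. Drover goes back to the old quay with the lizard.
5. Drover goes to the new quay with the finch and the lizard.
6. Drover goes back to the old quay with the frog.
7. Drover goes to the new quay with the frog and the moth.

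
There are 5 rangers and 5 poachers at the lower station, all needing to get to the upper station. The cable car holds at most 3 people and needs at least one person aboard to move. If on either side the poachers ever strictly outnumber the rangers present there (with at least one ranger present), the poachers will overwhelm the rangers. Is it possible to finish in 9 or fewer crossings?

Counting alone: each trip to the upper station takes at most 3 across and each return brings at least 1 back, so after t trips out (and t−1 returns) at most 3t − (t−1) of the 10 are across; that first reaches 10 at t = 5, so at least 9 crossings are needed.
The safety rule pushes this higher. Following every safe sequence of crossings, the most of the 10 that can be at the upper station as the cable car arrives there on crossing 9 is 9 — never all 10.
So the move cannot be finished within 9 crossings. (The shortest complete plan takes 11:)
1. 2 poachers → the upper station.  (the lower station: 5R 3P; the upper station: 0R 2P)
2. 1 poacher ← the lower station.  (the lower station: 5R 4P; the upper station: 0R 1P)
3. 3 poachers → the upper station.  (the lower station: 5R 1P; the upper station: 0R 4P)
4. 1 poacher ← the lower station.  (the lower station: 5R 2P; the upper station: 0R 3P)
5. 3 rangers → the upper station.  (the lower station: 2R 2P; the upper station: 3R 3P)
6. 1 ranger and 1 poacher ← the lower station.  (the lower station: 3R 3P; the upper station: 2R 2P)
7. 3 rangers → the upper station.  (the lower station: 0R 3P; the upper station: 5R 2P)
8. 1 poacher ← the lower station.  (the lower station: 0R 4P; the upper station: 5R 1P)
9. 2 poachers → the upper station.  (the lower station: 0R 2P; the upper station: 5R 3P)
10. 1 poacher ← the lower station.  (the lower station: 0R 3P; the upper station: 5R 2P)
11. 3 poachers → the upper station.  (the lower station: 0R 0P; the upper station: 5R 5P)

No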